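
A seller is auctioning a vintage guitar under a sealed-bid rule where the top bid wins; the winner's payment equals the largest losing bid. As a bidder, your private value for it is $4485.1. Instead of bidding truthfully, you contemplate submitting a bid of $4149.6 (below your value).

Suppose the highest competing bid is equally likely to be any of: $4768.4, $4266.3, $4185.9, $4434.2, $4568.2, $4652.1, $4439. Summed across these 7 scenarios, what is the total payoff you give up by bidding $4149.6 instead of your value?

The deviation costs you only when the competing bid falls strictly between $4149.6 and $4485.1; elsewhere both bids give the same outcome.
$4768.4: outcomes coincide → loss $0.
$4266.3: truthful payoff $218.8, deviation payoff $0 → loss $218.8.
$4185.9: truthful payoff $299.2, deviation payoff $0 → loss $299.2.
$4434.2: truthful payoff $50.9, deviation payoff $0 → loss $50.9.
$4568.2: outcomes coincide → loss $0.
$4652.1: outcomes coincide → loss $0.
$4439: truthful payoff $46.1, deviation payoff $0 → loss $46.1.
Total loss = $218.8 + $299.2 + $50.9 + $46.1 = $615.
In a second-price auction your bid sets only whether you win, not what you pay, so bidding your true value is weakly dominant.

$615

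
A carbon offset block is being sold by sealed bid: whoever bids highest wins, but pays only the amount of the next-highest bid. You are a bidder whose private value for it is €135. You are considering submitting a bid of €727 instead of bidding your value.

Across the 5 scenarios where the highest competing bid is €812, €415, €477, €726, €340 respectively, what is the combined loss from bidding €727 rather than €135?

The deviation costs you only when the competing bid falls strictly between €135 and €727; elsewhere both bids give the same outcome.
€812: outcomes coincide → loss €0.
€415: truthful payoff €0, deviation payoff −€280 → loss €280.
€477: truthful payoff €0, deviation payoff −€342 → loss €342.
€726: truthful payoff €0, deviation payoff −€591 → loss €591.
€340: truthful payoff €0, deviation payoff −€205 → loss €205.
Total loss = €280 + €342 + €591 + €205 = €1418.

€1418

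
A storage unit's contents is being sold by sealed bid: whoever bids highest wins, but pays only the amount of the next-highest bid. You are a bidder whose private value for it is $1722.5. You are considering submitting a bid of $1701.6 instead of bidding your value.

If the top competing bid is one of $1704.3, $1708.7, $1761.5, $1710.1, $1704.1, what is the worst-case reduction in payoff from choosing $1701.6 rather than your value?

$1704.3: truthful gives $18.2, deviation gives $0 → loss $18.2.
$1708.7: truthful gives $13.8, deviation gives $0 → loss $13.8.
$1761.5: same outcome either way → loss $0.
$1710.1: truthful gives $12.4, deviation gives $0 → loss $12.4.
$1704.1: truthful gives $18.4, deviation gives $0 → loss $18.4.
Maximum loss: $18.4.

$18.4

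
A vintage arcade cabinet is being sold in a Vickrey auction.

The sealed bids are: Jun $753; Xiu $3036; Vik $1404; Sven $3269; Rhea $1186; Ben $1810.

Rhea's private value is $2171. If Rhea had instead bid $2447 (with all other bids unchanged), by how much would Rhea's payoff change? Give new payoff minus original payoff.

$0

The highest bid among the other bidders is $3269; Rhea's bid doesn't change that.
Original bid $1186: Rhea is not highest (top rival bid is $3269); payoff $0.
Alternative bid $2447: Rhea is not highest (top rival bid is $3269); payoff $0.
Change in payoff = $0 − ($0) = $0.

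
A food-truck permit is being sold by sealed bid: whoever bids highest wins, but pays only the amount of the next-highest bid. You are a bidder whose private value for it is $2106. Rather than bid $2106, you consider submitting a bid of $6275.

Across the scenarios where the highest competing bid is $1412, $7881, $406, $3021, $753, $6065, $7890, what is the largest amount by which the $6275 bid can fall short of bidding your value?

$3959

$1412: same outcome either way → loss $0.
$7881: same outcome either way → loss $0.
$406: same outcome either way → loss $0.
$3021: truthful gives $0, deviation gives −$915 → loss $915.
$753: same outcome either way → loss $0.
$6065: truthful gives $0, deviation gives −$3959 → loss $3959.
$7890: same outcome either way → loss $0.
Maximum loss: $3959.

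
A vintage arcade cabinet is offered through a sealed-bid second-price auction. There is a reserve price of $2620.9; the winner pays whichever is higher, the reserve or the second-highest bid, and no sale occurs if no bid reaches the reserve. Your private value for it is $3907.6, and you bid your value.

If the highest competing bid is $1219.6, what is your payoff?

Your bid $3907.6 is the highest and exceeds the reserve.
Price = max(second-highest bid, reserve) = max($1219.6, $2620.9) = $2620.9.
Payoff = $3907.6 − $2620.9 = $1286.7.

$1286.7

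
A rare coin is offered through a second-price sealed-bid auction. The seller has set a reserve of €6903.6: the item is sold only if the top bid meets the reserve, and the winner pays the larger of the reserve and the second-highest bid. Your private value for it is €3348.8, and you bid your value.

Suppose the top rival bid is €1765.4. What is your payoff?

€0

Your bid €3348.8 is the highest bid but falls below the reserve €6903.6, so the item goes unsold. Payoff €0.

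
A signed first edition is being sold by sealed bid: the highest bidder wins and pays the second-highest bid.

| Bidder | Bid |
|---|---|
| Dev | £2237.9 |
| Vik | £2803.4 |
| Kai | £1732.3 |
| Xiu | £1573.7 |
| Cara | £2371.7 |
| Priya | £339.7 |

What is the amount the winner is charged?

Highest bid: Vik at £2803.4, so Vik wins.
Second-highest bid: Cara at £2371.7 — that is the price the winner pays.

£2371.7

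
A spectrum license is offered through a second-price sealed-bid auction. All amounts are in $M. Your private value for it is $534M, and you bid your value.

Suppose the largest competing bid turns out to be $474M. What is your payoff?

Your bid $534M exceeds the highest competing bid $474M, so you win.
In a second-price auction the winner pays the second-highest bid, $474M.
Payoff = value − price = $534M − $474M = $60M.

$60M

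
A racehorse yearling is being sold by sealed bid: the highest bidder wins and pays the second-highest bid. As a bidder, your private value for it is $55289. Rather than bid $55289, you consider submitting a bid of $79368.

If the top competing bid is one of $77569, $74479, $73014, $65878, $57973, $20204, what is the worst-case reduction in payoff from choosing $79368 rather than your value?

$77569: truthful gives $0, deviation gives −$22280 → loss $22280.
$74479: truthful gives $0, deviation gives −$19190 → loss $19190.
$73014: truthful gives $0, deviation gives −$17725 → loss $17725.
$65878: truthful gives $0, deviation gives −$10589 → loss $10589.
$57973: truthful gives $0, deviation gives −$2684 → loss $2684.
$20204: same outcome either way → loss $0.
Maximum loss: $22280.

$22280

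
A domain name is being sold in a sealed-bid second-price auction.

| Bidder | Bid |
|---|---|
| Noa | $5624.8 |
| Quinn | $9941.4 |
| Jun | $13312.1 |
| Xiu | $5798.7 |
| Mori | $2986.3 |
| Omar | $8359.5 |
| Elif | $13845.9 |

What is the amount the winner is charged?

$13312.1

Highest bid: Elif at $13845.9, so Elif wins.
Second-highest bid: Jun at $13312.1 — that is the price the winner pays.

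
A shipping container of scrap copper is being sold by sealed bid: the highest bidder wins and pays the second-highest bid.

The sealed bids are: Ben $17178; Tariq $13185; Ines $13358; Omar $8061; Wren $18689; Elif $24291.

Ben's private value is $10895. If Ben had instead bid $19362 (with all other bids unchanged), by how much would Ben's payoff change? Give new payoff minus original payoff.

The highest bid among the other bidders is $24291; Ben's bid doesn't change that.
Original bid $17178: Ben is not highest (top rival bid is $24291); payoff $0.
Alternative bid $19362: Ben is not highest (top rival bid is $24291); payoff $0.
Change in payoff = $0 − ($0) = $0.

$0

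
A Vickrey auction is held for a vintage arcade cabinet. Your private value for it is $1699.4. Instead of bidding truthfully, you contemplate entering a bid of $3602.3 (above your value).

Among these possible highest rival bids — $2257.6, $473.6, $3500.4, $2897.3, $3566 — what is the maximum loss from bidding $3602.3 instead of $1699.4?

$1866.6

$2257.6: truthful gives $0, deviation gives −$558.2 → loss $558.2.
$473.6: same outcome either way → loss $0.
$3500.4: truthful gives $0, deviation gives −$1801 → loss $1801.
$2897.3: truthful gives $0, deviation gives −$1197.9 → loss $1197.9.
$3566: truthful gives $0, deviation gives −$1866.6 → loss $1866.6.
Maximum loss: $1866.6.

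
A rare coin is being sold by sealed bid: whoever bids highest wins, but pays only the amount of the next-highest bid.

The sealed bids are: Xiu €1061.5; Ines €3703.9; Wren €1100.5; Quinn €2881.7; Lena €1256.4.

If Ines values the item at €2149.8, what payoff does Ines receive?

−€731.9

Highest bid: Ines at €3703.9, so Ines wins.
Second-highest bid: Quinn at €2881.7 — that is the price the winner pays.
Ines's payoff = value − price = €2149.8 − €2881.7 = −€731.9.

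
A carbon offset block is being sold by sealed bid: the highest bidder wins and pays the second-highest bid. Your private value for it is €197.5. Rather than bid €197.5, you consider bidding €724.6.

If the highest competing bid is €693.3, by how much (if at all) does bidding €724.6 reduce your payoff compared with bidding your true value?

€495.8

Bidding your value €197.5: you lose (since €197.5 < €693.3). Payoff €0.
Bidding €724.6: you win and pay €693.3. Payoff €197.5 − €693.3 = −€495.8.
The competing bid €693.3 lies between your value and your inflated bid, so overbidding wins an item priced above your value.
Loss from deviating = €0 − (−€495.8) = €495.8.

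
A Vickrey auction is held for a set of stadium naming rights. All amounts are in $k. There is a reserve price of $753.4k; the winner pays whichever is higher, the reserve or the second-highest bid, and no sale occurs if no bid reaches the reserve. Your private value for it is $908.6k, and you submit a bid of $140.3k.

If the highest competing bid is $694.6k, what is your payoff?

$0k

Your bid $140.3k is below the highest competing bid $694.6k, so you lose. Payoff $0k.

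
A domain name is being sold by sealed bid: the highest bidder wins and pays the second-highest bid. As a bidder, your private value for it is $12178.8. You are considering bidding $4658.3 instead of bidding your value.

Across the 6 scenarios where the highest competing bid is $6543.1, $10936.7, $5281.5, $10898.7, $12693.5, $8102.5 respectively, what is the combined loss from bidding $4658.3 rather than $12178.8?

The deviation costs you only when the competing bid falls strictly between $4658.3 and $12178.8; elsewhere both bids give the same outcome.
$6543.1: truthful payoff $5635.7, deviation payoff $0 → loss $5635.7.
$10936.7: truthful payoff $1242.1, deviation payoff $0 → loss $1242.1.
$5281.5: truthful payoff $6897.3, deviation payoff $0 → loss $6897.3.
$10898.7: truthful payoff $1280.1, deviation payoff $0 → loss $1280.1.
$12693.5: outcomes coincide → loss $0.
$8102.5: truthful payoff $4076.3, deviation payoff $0 → loss $4076.3.
Total loss = $5635.7 + $1242.1 + $6897.3 + $1280.1 + $4076.3 = $19131.5.
Because the price is fixed by the runner-up's bid, deviating from your value can only change a good outcome into a bad one — never the reverse.

$19131.5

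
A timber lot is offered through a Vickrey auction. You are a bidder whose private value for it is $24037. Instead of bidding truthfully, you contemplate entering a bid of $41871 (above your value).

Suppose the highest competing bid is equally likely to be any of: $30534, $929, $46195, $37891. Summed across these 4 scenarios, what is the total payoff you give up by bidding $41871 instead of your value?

$20351

The deviation costs you only when the competing bid falls strictly between $24037 and $41871; elsewhere both bids give the same outcome.
$30534: truthful payoff $0, deviation payoff −$6497 → loss $6497.
$929: outcomes coincide → loss $0.
$46195: outcomes coincide → loss $0.
$37891: truthful payoff $0, deviation payoff −$13854 → loss $13854.
Total loss = $6497 + $13854 = $20351.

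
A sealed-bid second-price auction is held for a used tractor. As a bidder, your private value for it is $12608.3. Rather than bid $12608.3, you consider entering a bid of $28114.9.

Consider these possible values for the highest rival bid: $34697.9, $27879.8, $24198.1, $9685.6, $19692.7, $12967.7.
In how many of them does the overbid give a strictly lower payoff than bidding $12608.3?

The deviation hurts exactly when the highest competing bid lies strictly between $12608.3 and $28114.9 — overbidding then wins at a price above your value.
$34697.9: above both → same outcome either way.
$27879.8: inside the interval → strictly worse (loss $15271.5).
$24198.1: inside the interval → strictly worse (loss $11589.8).
$9685.6: below both → same outcome either way.
$19692.7: inside the interval → strictly worse (loss $7084.4).
$12967.7: inside the interval → strictly worse (loss $359.4).
Count: 4.

4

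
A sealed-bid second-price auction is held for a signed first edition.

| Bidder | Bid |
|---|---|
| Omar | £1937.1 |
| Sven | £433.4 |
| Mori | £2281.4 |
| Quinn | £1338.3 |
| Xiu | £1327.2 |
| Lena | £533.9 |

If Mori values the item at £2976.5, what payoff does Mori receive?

Highest bid: Mori at £2281.4, so Mori wins.
Second-highest bid: Omar at £1937.1 — that is the price the winner pays.
Mori's payoff = value − price = £2976.5 − £1937.1 = £1039.4.

£1039.4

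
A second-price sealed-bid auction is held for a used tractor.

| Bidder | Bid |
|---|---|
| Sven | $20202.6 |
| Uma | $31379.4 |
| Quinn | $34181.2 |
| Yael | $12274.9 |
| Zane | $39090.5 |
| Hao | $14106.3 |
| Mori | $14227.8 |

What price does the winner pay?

$34181.2

Highest bid: Zane at $39090.5, so Zane wins.
Second-highest bid: Quinn at $34181.2 — that is the price the winner pays.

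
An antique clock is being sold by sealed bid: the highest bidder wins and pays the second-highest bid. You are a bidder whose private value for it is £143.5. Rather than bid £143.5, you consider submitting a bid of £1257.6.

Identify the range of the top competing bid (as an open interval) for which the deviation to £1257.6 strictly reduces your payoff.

(£143.5, £1257.6)

If the competing bid is below £143.5, both bids win at the same price — no difference.
If it is above £1257.6, both bids lose — no difference.
If it lies strictly between £143.5 and £1257.6, bidding your value loses (payoff 0) while bidding £1257.6 wins at a price above your value (payoff negative).
So the deviation strictly hurts on the open interval (£143.5, £1257.6).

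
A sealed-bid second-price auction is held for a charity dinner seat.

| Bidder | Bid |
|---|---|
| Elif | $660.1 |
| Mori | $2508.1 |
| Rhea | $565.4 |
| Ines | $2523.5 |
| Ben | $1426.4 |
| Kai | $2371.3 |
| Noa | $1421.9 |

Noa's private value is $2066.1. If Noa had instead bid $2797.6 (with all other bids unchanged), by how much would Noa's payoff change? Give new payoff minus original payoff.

−$457.4

The highest bid among the other bidders is $2523.5; Noa's bid doesn't change that.
Original bid $1421.9: Noa is not highest (top rival bid is $2523.5); payoff $0.
Alternative bid $2797.6: Noa is highest, pays the top rival bid $2523.5; payoff $2066.1 − $2523.5 = −$457.4.
Change in payoff = −$457.4 − ($0) = −$457.4.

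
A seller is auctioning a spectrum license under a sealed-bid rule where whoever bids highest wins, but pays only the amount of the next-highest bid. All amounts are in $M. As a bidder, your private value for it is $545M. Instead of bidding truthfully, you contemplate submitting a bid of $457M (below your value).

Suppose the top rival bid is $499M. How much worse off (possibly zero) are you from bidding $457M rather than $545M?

Bidding your value $545M: you win (since $545M > $499M) and pay $499M. Payoff $46M.
Bidding $457M: you lose. Payoff $0M.
The competing bid $499M lies between your shaded bid and your value, so underbidding forfeits an item you could have won at a profitable price.
Loss from deviating = $46M − ($0M) = $46M.

$46M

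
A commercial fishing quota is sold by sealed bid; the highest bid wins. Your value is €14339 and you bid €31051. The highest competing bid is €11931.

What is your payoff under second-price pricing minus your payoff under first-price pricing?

€19120

You have the highest bid, so you win under either rule.
Second-price: pay €11931 → payoff €2408.
First-price: pay your own bid €31051 → payoff −€16712.
Difference = €2408 − (−€16712) = €19120.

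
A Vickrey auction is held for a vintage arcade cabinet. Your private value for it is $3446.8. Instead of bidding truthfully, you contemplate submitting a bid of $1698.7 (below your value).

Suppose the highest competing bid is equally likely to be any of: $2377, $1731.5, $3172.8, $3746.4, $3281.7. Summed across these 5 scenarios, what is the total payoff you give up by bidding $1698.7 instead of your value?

The deviation costs you only when the competing bid falls strictly between $1698.7 and $3446.8; elsewhere both bids give the same outcome.
$2377: truthful payoff $1069.8, deviation payoff $0 → loss $1069.8.
$1731.5: truthful payoff $1715.3, deviation payoff $0 → loss $1715.3.
$3172.8: truthful payoff $274, deviation payoff $0 → loss $274.
$3746.4: outcomes coincide → loss $0.
$3281.7: truthful payoff $165.1, deviation payoff $0 → loss $165.1.
Total loss = $1069.8 + $1715.3 + $274 + $165.1 = $3224.2.

$3224.2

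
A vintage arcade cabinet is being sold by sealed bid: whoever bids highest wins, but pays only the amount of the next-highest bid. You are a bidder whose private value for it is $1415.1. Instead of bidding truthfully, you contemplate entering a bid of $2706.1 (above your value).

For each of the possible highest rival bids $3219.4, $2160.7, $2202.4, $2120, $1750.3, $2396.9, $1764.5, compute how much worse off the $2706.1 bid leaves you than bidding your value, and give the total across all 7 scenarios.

The deviation costs you only when the competing bid falls strictly between $1415.1 and $2706.1; elsewhere both bids give the same outcome.
$3219.4: outcomes coincide → loss $0.
$2160.7: truthful payoff $0, deviation payoff −$745.6 → loss $745.6.
$2202.4: truthful payoff $0, deviation payoff −$787.3 → loss $787.3.
$2120: truthful payoff $0, deviation payoff −$704.9 → loss $704.9.
$1750.3: truthful payoff $0, deviation payoff −$335.2 → loss $335.2.
$2396.9: truthful payoff $0, deviation payoff −$981.8 → loss $981.8.
$1764.5: truthful payoff $0, deviation payoff −$349.4 → loss $349.4.
Total loss = $745.6 + $787.3 + $704.9 + $335.2 + $981.8 + $349.4 = $3904.2.
Truthful bidding weakly dominates here: raising your bid can only win items priced above your value, and lowering it can only forfeit items priced below.

$3904.2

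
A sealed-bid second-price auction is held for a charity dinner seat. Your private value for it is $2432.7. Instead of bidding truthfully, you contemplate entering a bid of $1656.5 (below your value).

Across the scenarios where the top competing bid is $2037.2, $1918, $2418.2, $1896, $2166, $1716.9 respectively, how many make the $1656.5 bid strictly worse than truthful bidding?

6

The deviation hurts exactly when the highest competing bid lies strictly between $1656.5 and $2432.7 — underbidding then forfeits a profitable win.
$2037.2: inside the interval → strictly worse (loss $395.5).
$1918: inside the interval → strictly worse (loss $514.7).
$2418.2: inside the interval → strictly worse (loss $14.5).
$1896: inside the interval → strictly worse (loss $536.7).
$2166: inside the interval → strictly worse (loss $266.7).
$1716.9: inside the interval → strictly worse (loss $715.8).
Count: 6.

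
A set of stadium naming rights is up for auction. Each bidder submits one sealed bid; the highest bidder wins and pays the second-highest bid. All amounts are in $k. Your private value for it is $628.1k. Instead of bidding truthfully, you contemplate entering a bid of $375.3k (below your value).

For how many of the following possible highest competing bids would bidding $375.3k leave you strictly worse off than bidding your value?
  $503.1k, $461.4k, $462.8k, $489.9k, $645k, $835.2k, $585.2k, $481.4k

6

The deviation hurts exactly when the highest competing bid lies strictly between $375.3k and $628.1k — underbidding then forfeits a profitable win.
$503.1k: inside the interval → strictly worse (loss $125k).
$461.4k: inside the interval → strictly worse (loss $166.7k).
$462.8k: inside the interval → strictly worse (loss $165.3k).
$489.9k: inside the interval → strictly worse (loss $138.2k).
$645k: above both → same outcome either way.
$835.2k: above both → same outcome either way.
$585.2k: inside the interval → strictly worse (loss $42.9k).
$481.4k: inside the interval → strictly worse (loss $146.7k).
Count: 6.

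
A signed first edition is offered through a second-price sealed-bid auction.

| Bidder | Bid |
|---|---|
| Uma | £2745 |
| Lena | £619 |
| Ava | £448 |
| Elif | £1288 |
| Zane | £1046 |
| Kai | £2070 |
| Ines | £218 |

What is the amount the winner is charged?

£2070

Highest bid: Uma at £2745, so Uma wins.
Second-highest bid: Kai at £2070 — that is the price the winner pays.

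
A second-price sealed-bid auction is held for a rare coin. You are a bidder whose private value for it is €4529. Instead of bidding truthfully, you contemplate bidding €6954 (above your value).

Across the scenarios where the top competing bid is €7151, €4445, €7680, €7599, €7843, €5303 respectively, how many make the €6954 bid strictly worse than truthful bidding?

The deviation hurts exactly when the highest competing bid lies strictly between €4529 and €6954 — overbidding then wins at a price above your value.
€7151: above both → same outcome either way.
€4445: below both → same outcome either way.
€7680: above both → same outcome either way.
€7599: above both → same outcome either way.
€7843: above both → same outcome either way.
€5303: inside the interval → strictly worse (loss €774).
Count: 1.

1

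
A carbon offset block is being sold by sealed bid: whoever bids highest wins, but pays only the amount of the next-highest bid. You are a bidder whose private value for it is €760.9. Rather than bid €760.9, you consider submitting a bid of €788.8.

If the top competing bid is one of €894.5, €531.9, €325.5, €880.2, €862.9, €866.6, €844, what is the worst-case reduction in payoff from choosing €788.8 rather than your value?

€894.5: same outcome either way → loss €0.
€531.9: same outcome either way → loss €0.
€325.5: same outcome either way → loss €0.
€880.2: same outcome either way → loss €0.
€862.9: same outcome either way → loss €0.
€866.6: same outcome either way → loss €0.
€844: same outcome either way → loss €0.
Maximum loss: €0.

€0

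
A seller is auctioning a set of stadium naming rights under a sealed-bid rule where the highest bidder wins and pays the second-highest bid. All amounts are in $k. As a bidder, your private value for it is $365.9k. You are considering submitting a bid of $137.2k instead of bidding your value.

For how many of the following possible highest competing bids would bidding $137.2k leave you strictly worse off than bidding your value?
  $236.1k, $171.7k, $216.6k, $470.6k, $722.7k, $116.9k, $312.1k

The deviation hurts exactly when the highest competing bid lies strictly between $137.2k and $365.9k — underbidding then forfeits a profitable win.
$236.1k: inside the interval → strictly worse (loss $129.8k).
$171.7k: inside the interval → strictly worse (loss $194.2k).
$216.6k: inside the interval → strictly worse (loss $149.3k).
$470.6k: above both → same outcome either way.
$722.7k: above both → same outcome either way.
$116.9k: below both → same outcome either way.
$312.1k: inside the interval → strictly worse (loss $53.8k).
Count: 4.

4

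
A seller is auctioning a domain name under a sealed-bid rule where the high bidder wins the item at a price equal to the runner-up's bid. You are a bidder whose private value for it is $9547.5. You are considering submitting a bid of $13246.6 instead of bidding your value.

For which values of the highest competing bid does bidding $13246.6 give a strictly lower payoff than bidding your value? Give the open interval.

If the competing bid is below $9547.5, both bids win at the same price — no difference.
If it is above $13246.6, both bids lose — no difference.
If it lies strictly between $9547.5 and $13246.6, bidding your value loses (payoff 0) while bidding $13246.6 wins at a price above your value (payoff negative).
So the deviation strictly hurts on the open interval ($9547.5, $13246.6).
In a second-price auction your bid sets only whether you win, not what you pay, so bidding your true value is weakly dominant.

($9547.5, $13246.6)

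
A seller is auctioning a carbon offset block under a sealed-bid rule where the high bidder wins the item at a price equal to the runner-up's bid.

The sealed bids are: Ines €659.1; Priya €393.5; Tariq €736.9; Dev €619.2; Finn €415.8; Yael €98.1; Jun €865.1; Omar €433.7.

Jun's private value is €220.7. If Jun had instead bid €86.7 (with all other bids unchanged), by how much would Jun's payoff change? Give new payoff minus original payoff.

€516.2

The highest bid among the other bidders is €736.9; Jun's bid doesn't change that.
Original bid €865.1: Jun is highest, pays the top rival bid €736.9; payoff €220.7 − €736.9 = −€516.2.
Alternative bid €86.7: Jun is not highest (top rival bid is €736.9); payoff €0.
Change in payoff = €0 − (−€516.2) = €516.2.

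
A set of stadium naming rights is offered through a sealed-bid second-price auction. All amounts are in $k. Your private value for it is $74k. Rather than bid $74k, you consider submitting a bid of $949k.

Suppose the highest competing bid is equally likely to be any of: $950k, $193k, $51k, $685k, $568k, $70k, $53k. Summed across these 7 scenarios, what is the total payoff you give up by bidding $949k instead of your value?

$1224k

The deviation costs you only when the competing bid falls strictly between $74k and $949k; elsewhere both bids give the same outcome.
$950k: outcomes coincide → loss $0k.
$193k: truthful payoff $0k, deviation payoff −$119k → loss $119k.
$51k: outcomes coincide → loss $0k.
$685k: truthful payoff $0k, deviation payoff −$611k → loss $611k.
$568k: truthful payoff $0k, deviation payoff −$494k → loss $494k.
$70k: outcomes coincide → loss $0k.
$53k: outcomes coincide → loss $0k.
Total loss = $119k + $611k + $494k = $1224k.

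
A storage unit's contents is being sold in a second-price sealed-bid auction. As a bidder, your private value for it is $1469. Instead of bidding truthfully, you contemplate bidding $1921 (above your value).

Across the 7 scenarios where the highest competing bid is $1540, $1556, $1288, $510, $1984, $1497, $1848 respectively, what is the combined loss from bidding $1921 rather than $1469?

The deviation costs you only when the competing bid falls strictly between $1469 and $1921; elsewhere both bids give the same outcome.
$1540: truthful payoff $0, deviation payoff −$71 → loss $71.
$1556: truthful payoff $0, deviation payoff −$87 → loss $87.
$1288: outcomes coincide → loss $0.
$510: outcomes coincide → loss $0.
$1984: outcomes coincide → loss $0.
$1497: truthful payoff $0, deviation payoff −$28 → loss $28.
$1848: truthful payoff $0, deviation payoff −$379 → loss $379.
Total loss = $71 + $87 + $28 + $379 = $565.
In a second-price auction your bid sets only whether you win, not what you pay, so bidding your true value is weakly dominant.

$565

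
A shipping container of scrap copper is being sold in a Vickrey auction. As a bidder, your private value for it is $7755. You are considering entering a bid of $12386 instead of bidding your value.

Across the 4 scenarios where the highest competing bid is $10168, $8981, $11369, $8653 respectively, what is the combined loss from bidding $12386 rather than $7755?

The deviation costs you only when the competing bid falls strictly between $7755 and $12386; elsewhere both bids give the same outcome.
$10168: truthful payoff $0, deviation payoff −$2413 → loss $2413.
$8981: truthful payoff $0, deviation payoff −$1226 → loss $1226.
$11369: truthful payoff $0, deviation payoff −$3614 → loss $3614.
$8653: truthful payoff $0, deviation payoff −$898 → loss $898.
Total loss = $2413 + $1226 + $3614 + $898 = $8151.
In a second-price auction your bid sets only whether you win, not what you pay, so bidding your true value is weakly dominant.

$8151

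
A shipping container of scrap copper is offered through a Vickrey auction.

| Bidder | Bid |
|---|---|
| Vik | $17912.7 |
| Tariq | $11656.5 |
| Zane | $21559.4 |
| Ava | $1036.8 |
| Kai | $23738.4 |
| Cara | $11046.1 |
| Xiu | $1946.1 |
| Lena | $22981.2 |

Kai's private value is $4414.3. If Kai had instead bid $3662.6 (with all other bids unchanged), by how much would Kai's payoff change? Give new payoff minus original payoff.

$18566.9

The highest bid among the other bidders is $22981.2; Kai's bid doesn't change that.
Original bid $23738.4: Kai is highest, pays the top rival bid $22981.2; payoff $4414.3 − $22981.2 = −$18566.9.
Alternative bid $3662.6: Kai is not highest (top rival bid is $22981.2); payoff $0.
Change in payoff = $0 − (−$18566.9) = $18566.9.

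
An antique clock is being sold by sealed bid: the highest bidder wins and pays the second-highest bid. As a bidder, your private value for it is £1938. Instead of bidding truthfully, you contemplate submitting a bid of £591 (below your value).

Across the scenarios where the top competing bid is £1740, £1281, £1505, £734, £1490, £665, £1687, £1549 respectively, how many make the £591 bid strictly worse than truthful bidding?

8

The deviation hurts exactly when the highest competing bid lies strictly between £591 and £1938 — underbidding then forfeits a profitable win.
£1740: inside the interval → strictly worse (loss £198).
£1281: inside the interval → strictly worse (loss £657).
£1505: inside the interval → strictly worse (loss £433).
£734: inside the interval → strictly worse (loss £1204).
£1490: inside the interval → strictly worse (loss £448).
£665: inside the interval → strictly worse (loss £1273).
£1687: inside the interval → strictly worse (loss £251).
£1549: inside the interval → strictly worse (loss £389).
Count: 8.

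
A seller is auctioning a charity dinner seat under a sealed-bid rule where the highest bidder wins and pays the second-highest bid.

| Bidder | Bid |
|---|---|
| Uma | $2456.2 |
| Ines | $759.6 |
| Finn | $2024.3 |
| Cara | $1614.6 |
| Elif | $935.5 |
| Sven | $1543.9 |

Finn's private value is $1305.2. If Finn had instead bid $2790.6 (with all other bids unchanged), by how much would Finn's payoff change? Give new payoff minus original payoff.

The highest bid among the other bidders is $2456.2; Finn's bid doesn't change that.
Original bid $2024.3: Finn is not highest (top rival bid is $2456.2); payoff $0.
Alternative bid $2790.6: Finn is highest, pays the top rival bid $2456.2; payoff $1305.2 − $2456.2 = −$1151.
Change in payoff = −$1151 − ($0) = −$1151.

−$1151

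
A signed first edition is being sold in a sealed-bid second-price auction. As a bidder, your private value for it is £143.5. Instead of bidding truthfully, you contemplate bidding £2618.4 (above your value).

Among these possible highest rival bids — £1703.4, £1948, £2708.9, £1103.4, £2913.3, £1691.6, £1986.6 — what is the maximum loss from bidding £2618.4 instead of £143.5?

£1843.1

£1703.4: truthful gives £0, deviation gives −£1559.9 → loss £1559.9.
£1948: truthful gives £0, deviation gives −£1804.5 → loss £1804.5.
£2708.9: same outcome either way → loss £0.
£1103.4: truthful gives £0, deviation gives −£959.9 → loss £959.9.
£2913.3: same outcome either way → loss £0.
£1691.6: truthful gives £0, deviation gives −£1548.1 → loss £1548.1.
£1986.6: truthful gives £0, deviation gives −£1843.1 → loss £1843.1.
Maximum loss: £1843.1.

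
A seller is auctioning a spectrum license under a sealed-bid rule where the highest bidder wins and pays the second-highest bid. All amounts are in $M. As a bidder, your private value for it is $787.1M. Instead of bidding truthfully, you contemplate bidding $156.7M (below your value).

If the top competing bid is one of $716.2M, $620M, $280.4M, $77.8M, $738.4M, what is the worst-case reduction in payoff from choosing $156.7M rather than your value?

$716.2M: truthful gives $70.9M, deviation gives $0M → loss $70.9M.
$620M: truthful gives $167.1M, deviation gives $0M → loss $167.1M.
$280.4M: truthful gives $506.7M, deviation gives $0M → loss $506.7M.
$77.8M: same outcome either way → loss $0M.
$738.4M: truthful gives $48.7M, deviation gives $0M → loss $48.7M.
Maximum loss: $506.7M.

$506.7M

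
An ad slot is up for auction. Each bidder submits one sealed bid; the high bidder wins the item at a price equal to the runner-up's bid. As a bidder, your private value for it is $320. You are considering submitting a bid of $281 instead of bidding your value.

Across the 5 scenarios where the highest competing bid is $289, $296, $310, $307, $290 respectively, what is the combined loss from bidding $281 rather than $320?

The deviation costs you only when the competing bid falls strictly between $281 and $320; elsewhere both bids give the same outcome.
$289: truthful payoff $31, deviation payoff $0 → loss $31.
$296: truthful payoff $24, deviation payoff $0 → loss $24.
$310: truthful payoff $10, deviation payoff $0 → loss $10.
$307: truthful payoff $13, deviation payoff $0 → loss $13.
$290: truthful payoff $30, deviation payoff $0 → loss $30.
Total loss = $31 + $24 + $10 + $13 + $30 = $108.

$108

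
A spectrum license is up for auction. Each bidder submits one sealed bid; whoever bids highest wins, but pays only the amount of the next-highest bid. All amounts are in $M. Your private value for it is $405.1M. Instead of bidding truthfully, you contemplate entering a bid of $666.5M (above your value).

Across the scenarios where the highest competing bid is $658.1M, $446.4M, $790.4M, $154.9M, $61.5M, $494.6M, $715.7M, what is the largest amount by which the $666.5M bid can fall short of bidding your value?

$253M

$658.1M: truthful gives $0M, deviation gives −$253M → loss $253M.
$446.4M: truthful gives $0M, deviation gives −$41.3M → loss $41.3M.
$790.4M: same outcome either way → loss $0M.
$154.9M: same outcome either way → loss $0M.
$61.5M: same outcome either way → loss $0M.
$494.6M: truthful gives $0M, deviation gives −$89.5M → loss $89.5M.
$715.7M: same outcome either way → loss $0M.
Maximum loss: $253M.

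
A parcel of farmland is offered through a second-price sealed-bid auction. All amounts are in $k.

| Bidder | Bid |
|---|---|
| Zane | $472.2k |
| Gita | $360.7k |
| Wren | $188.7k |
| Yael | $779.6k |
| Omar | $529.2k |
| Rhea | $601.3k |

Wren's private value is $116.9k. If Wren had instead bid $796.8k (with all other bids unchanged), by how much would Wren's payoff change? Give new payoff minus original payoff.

The highest bid among the other bidders is $779.6k; Wren's bid doesn't change that.
Original bid $188.7k: Wren is not highest (top rival bid is $779.6k); payoff $0k.
Alternative bid $796.8k: Wren is highest, pays the top rival bid $779.6k; payoff $116.9k − $779.6k = −$662.7k.
Change in payoff = −$662.7k − ($0k) = −$662.7k.

−$662.7k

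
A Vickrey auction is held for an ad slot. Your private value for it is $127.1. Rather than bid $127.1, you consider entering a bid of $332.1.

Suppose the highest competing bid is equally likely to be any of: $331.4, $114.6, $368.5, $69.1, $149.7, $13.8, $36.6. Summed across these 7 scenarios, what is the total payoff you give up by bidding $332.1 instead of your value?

The deviation costs you only when the competing bid falls strictly between $127.1 and $332.1; elsewhere both bids give the same outcome.
$331.4: truthful payoff $0, deviation payoff −$204.3 → loss $204.3.
$114.6: outcomes coincide → loss $0.
$368.5: outcomes coincide → loss $0.
$69.1: outcomes coincide → loss $0.
$149.7: truthful payoff $0, deviation payoff −$22.6 → loss $22.6.
$13.8: outcomes coincide → loss $0.
$36.6: outcomes coincide → loss $0.
Total loss = $204.3 + $22.6 = $226.9.

$226.9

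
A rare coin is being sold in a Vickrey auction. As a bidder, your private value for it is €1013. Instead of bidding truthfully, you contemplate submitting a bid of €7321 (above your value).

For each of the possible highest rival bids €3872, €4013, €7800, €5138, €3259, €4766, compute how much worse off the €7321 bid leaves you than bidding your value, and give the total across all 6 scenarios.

€15983

The deviation costs you only when the competing bid falls strictly between €1013 and €7321; elsewhere both bids give the same outcome.
€3872: truthful payoff €0, deviation payoff −€2859 → loss €2859.
€4013: truthful payoff €0, deviation payoff −€3000 → loss €3000.
€7800: outcomes coincide → loss €0.
€5138: truthful payoff €0, deviation payoff −€4125 → loss €4125.
€3259: truthful payoff €0, deviation payoff −€2246 → loss €2246.
€4766: truthful payoff €0, deviation payoff −€3753 → loss €3753.
Total loss = €2859 + €3000 + €4125 + €2246 + €3753 = €15983.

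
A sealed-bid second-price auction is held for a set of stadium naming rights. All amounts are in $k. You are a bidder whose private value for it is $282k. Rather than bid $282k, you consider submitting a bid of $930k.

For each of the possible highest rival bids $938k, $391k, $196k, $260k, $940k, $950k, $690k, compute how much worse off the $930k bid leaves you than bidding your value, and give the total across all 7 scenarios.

The deviation costs you only when the competing bid falls strictly between $282k and $930k; elsewhere both bids give the same outcome.
$938k: outcomes coincide → loss $0k.
$391k: truthful payoff $0k, deviation payoff −$109k → loss $109k.
$196k: outcomes coincide → loss $0k.
$260k: outcomes coincide → loss $0k.
$940k: outcomes coincide → loss $0k.
$950k: outcomes coincide → loss $0k.
$690k: truthful payoff $0k, deviation payoff −$408k → loss $408k.
Total loss = $109k + $408k = $517k.
Because the price is fixed by the runner-up's bid, deviating from your value can only change a good outcome into a bad one — never the reverse.

$517k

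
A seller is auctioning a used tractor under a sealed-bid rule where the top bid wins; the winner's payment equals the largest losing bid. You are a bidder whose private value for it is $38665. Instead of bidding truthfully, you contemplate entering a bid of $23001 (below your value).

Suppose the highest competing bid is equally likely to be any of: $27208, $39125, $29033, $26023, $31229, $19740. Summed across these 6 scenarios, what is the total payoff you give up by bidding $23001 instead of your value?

The deviation costs you only when the competing bid falls strictly between $23001 and $38665; elsewhere both bids give the same outcome.
$27208: truthful payoff $11457, deviation payoff $0 → loss $11457.
$39125: outcomes coincide → loss $0.
$29033: truthful payoff $9632, deviation payoff $0 → loss $9632.
$26023: truthful payoff $12642, deviation payoff $0 → loss $12642.
$31229: truthful payoff $7436, deviation payoff $0 → loss $7436.
$19740: outcomes coincide → loss $0.
Total loss = $11457 + $9632 + $12642 + $7436 = $41167.

$41167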